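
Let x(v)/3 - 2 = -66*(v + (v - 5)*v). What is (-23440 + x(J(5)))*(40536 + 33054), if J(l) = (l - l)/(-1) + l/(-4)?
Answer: -7280516265/4 ≈ -1.8201e+9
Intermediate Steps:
J(l) = -l/4 (J(l) = 0*(-1) + l*(-¼) = 0 - l/4 = -l/4)
x(v) = 6 - 198*v - 198*v*(-5 + v) (x(v) = 6 + 3*(-66*(v + (v - 5)*v)) = 6 + 3*(-66*(v + (-5 + v)*v)) = 6 + 3*(-66*(v + v*(-5 + v))) = 6 + 3*(-66*v - 66*v*(-5 + v)) = 6 + (-198*v - 198*v*(-5 + v)) = 6 - 198*v - 198*v*(-5 + v))
(-23440 + x(J(5)))*(40536 + 33054) = (-23440 + (6 - 198*(-¼*5)² + 792*(-¼*5)))*(40536 + 33054) = (-23440 + (6 - 198*(-5/4)² + 792*(-5/4)))*73590 = (-23440 + (6 - 198*25/16 - 990))*73590 = (-23440 + (6 - 2475/8 - 990))*73590 = (-23440 - 10347/8)*73590 = -197867/8*73590 = -7280516265/4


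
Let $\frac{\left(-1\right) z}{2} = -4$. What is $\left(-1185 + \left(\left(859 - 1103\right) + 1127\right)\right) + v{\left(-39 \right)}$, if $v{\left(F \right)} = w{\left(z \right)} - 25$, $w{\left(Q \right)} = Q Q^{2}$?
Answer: $185$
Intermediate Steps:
$z = 8$ ($z = \left(-2\right) \left(-4\right) = 8$)
$w{\left(Q \right)} = Q^{3}$
$v{\left(F \right)} = 487$ ($v{\left(F \right)} = 8^{3} - 25 = 512 - 25 = 487$)
$\left(-1185 + \left(\left(859 - 1103\right) + 1127\right)\right) + v{\left(-39 \right)} = \left(-1185 + \left(\left(859 - 1103\right) + 1127\right)\right) + 487 = \left(-1185 + \left(-244 + 1127\right)\right) + 487 = \left(-1185 + 883\right) + 487 = -302 + 487 = 185$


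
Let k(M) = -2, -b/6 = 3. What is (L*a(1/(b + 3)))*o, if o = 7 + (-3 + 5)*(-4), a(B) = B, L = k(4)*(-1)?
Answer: 2/15 ≈ 0.13333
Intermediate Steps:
b = -18 (b = -6*3 = -18)
L = 2 (L = -2*(-1) = 2)
o = -1 (o = 7 + 2*(-4) = 7 - 8 = -1)
(L*a(1/(b + 3)))*o = (2/(-18 + 3))*(-1) = (2/(-15))*(-1) = (2*(-1/15))*(-1) = -2/15*(-1) = 2/15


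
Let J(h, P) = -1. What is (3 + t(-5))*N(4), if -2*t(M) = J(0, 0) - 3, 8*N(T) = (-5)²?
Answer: 125/8 ≈ 15.625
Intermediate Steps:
N(T) = 25/8 (N(T) = (⅛)*(-5)² = (⅛)*25 = 25/8)
t(M) = 2 (t(M) = -(-1 - 3)/2 = -½*(-4) = 2)
(3 + t(-5))*N(4) = (3 + 2)*(25/8) = 5*(25/8) = 125/8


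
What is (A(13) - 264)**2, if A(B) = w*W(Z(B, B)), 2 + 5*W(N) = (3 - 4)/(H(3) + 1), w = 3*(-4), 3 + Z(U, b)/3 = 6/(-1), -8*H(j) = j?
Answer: 40755456/625 ≈ 65209.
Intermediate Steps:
H(j) = -j/8
Z(U, b) = -27 (Z(U, b) = -9 + 3*(6/(-1)) = -9 + 3*(6*(-1)) = -9 + 3*(-6) = -9 - 18 = -27)
w = -12
W(N) = -18/25 (W(N) = -2/5 + ((3 - 4)/(-1/8*3 + 1))/5 = -2/5 + (-1/(-3/8 + 1))/5 = -2/5 + (-1/5/8)/5 = -2/5 + (-1*8/5)/5 = -2/5 + (1/5)*(-8/5) = -2/5 - 8/25 = -18/25)
A(B) = 216/25 (A(B) = -12*(-18/25) = 216/25)
(A(13) - 264)**2 = (216/25 - 264)**2 = (-6384/25)**2 = 40755456/625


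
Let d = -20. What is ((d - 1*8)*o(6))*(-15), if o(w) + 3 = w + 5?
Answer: 3360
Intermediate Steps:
o(w) = 2 + w (o(w) = -3 + (w + 5) = -3 + (5 + w) = 2 + w)
((d - 1*8)*o(6))*(-15) = ((-20 - 1*8)*(2 + 6))*(-15) = ((-20 - 8)*8)*(-15) = -28*8*(-15) = -224*(-15) = 3360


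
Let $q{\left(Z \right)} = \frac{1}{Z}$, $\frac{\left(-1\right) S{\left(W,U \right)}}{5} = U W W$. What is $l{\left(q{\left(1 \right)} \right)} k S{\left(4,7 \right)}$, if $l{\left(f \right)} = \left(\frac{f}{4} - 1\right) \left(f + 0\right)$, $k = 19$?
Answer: $7980$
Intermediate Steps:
$S{\left(W,U \right)} = - 5 U W^{2}$ ($S{\left(W,U \right)} = - 5 U W W = - 5 U W^{2}$)
$l{\left(f \right)} = f \left(-1 + \frac{f}{4}\right)$ ($l{\left(f \right)} = \left(f \frac{1}{4} - 1\right) f = \left(\frac{f}{4} - 1\right) f = \left(-1 + \frac{f}{4}\right) f = f \left(-1 + \frac{f}{4}\right)$)
$l{\left(q{\left(1 \right)} \right)} k S{\left(4,7 \right)} = \frac{-4 + 1^{-1}}{4 \cdot 1} \cdot 19 \left(\left(-5\right) 7 \cdot 4^{2}\right) = \frac{1}{4} \cdot 1 \left(-4 + 1\right) 19 \left(\left(-5\right) 7 \cdot 16\right) = \frac{1}{4} \cdot 1 \left(-3\right) 19 \left(-560\right) = \left(- \frac{3}{4}\right) 19 \left(-560\right) = \left(- \frac{57}{4}\right) \left(-560\right) = 7980$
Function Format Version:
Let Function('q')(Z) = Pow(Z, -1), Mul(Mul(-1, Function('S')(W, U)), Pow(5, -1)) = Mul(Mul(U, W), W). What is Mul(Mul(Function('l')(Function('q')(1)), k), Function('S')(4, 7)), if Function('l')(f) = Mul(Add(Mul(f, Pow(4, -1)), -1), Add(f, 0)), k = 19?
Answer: 7980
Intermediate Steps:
Function('S')(W, U) = Mul(-5, U, Pow(W, 2)) (Function('S')(W, U) = Mul(-5, Mul(Mul(U, W), W)) = Mul(-5, Mul(U, Pow(W, 2))) = Mul(-5, U, Pow(W, 2)))
Function('l')(f) = Mul(f, Add(-1, Mul(Rational(1, 4), f))) (Function('l')(f) = Mul(Add(Mul(f, Rational(1, 4)), -1), f) = Mul(Add(Mul(Rational(1, 4), f), -1), f) = Mul(Add(-1, Mul(Rational(1, 4), f)), f) = Mul(f, Add(-1, Mul(Rational(1, 4), f))))
Mul(Mul(Function('l')(Function('q')(1)), k), Function('S')(4, 7)) = Mul(Mul(Mul(Rational(1, 4), Pow(1, -1), Add(-4, Pow(1, -1))), 19), Mul(-5, 7, Pow(4, 2))) = Mul(Mul(Mul(Rational(1, 4), 1, Add(-4, 1)), 19), Mul(-5, 7, 16)) = Mul(Mul(Mul(Rational(1, 4), 1, -3), 19), -560) = Mul(Mul(Rational(-3, 4), 19), -560) = Mul(Rational(-57, 4), -560) = 7980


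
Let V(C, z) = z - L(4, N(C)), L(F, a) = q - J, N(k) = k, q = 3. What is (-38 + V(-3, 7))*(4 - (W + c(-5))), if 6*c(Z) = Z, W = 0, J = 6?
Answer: -406/3 ≈ -135.33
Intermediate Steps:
c(Z) = Z/6
L(F, a) = -3 (L(F, a) = 3 - 1*6 = 3 - 6 = -3)
V(C, z) = 3 + z (V(C, z) = z - 1*(-3) = z + 3 = 3 + z)
(-38 + V(-3, 7))*(4 - (W + c(-5))) = (-38 + (3 + 7))*(4 - (0 + (⅙)*(-5))) = (-38 + 10)*(4 - (0 - ⅚)) = -28*(4 - 1*(-⅚)) = -28*(4 + ⅚) = -28*29/6 = -406/3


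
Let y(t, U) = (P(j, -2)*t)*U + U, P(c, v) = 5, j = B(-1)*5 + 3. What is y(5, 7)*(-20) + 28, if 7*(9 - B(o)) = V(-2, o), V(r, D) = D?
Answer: -3612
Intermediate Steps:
B(o) = 9 - o/7
j = 341/7 (j = (9 - 1/7*(-1))*5 + 3 = (9 + 1/7)*5 + 3 = (64/7)*5 + 3 = 320/7 + 3 = 341/7 ≈ 48.714)
y(t, U) = U + 5*U*t (y(t, U) = (5*t)*U + U = 5*U*t + U = U + 5*U*t)
y(5, 7)*(-20) + 28 = (7*(1 + 5*5))*(-20) + 28 = (7*(1 + 25))*(-20) + 28 = (7*26)*(-20) + 28 = 182*(-20) + 28 = -3640 + 28 = -3612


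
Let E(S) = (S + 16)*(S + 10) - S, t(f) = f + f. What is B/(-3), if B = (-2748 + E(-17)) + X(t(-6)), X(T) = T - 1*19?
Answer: 2755/3 ≈ 918.33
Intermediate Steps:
t(f) = 2*f
E(S) = -S + (10 + S)*(16 + S) (E(S) = (16 + S)*(10 + S) - S = (10 + S)*(16 + S) - S = -S + (10 + S)*(16 + S))
X(T) = -19 + T (X(T) = T - 19 = -19 + T)
B = -2755 (B = (-2748 + (160 + (-17)² + 25*(-17))) + (-19 + 2*(-6)) = (-2748 + (160 + 289 - 425)) + (-19 - 12) = (-2748 + 24) - 31 = -2724 - 31 = -2755)
B/(-3) = -2755/(-3) = -⅓*(-2755) = 2755/3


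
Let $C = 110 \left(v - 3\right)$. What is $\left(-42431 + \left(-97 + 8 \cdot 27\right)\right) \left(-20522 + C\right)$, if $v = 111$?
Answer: $365660304$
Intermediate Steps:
$C = 11880$ ($C = 110 \left(111 - 3\right) = 110 \cdot 108 = 11880$)
$\left(-42431 + \left(-97 + 8 \cdot 27\right)\right) \left(-20522 + C\right) = \left(-42431 + \left(-97 + 8 \cdot 27\right)\right) \left(-20522 + 11880\right) = \left(-42431 + \left(-97 + 216\right)\right) \left(-8642\right) = \left(-42431 + 119\right) \left(-8642\right) = \left(-42312\right) \left(-8642\right) = 365660304$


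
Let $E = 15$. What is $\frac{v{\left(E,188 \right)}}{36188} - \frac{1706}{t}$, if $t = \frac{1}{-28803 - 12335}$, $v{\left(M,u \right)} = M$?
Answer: $\frac{2539725516479}{36188} \approx 7.0181 \cdot 10^{7}$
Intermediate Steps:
$t = - \frac{1}{41138}$ ($t = \frac{1}{-41138} = - \frac{1}{41138} \approx -2.4308 \cdot 10^{-5}$)
$\frac{v{\left(E,188 \right)}}{36188} - \frac{1706}{t} = \frac{15}{36188} - \frac{1706}{- \frac{1}{41138}} = 15 \cdot \frac{1}{36188} - -70181428 = \frac{15}{36188} + 70181428 = \frac{2539725516479}{36188}$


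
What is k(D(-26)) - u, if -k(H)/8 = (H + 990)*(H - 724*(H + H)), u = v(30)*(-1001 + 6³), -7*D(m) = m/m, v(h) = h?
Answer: -79056154/49 ≈ -1.6134e+6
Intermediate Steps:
D(m) = -⅐ (D(m) = -m/(7*m) = -⅐*1 = -⅐)
u = -23550 (u = 30*(-1001 + 6³) = 30*(-1001 + 216) = 30*(-785) = -23550)
k(H) = 11576*H*(990 + H) (k(H) = -8*(H + 990)*(H - 724*(H + H)) = -8*(990 + H)*(H - 1448*H) = -8*(990 + H)*(-1447*H) = -(-11576)*H*(990 + H) = 11576*H*(990 + H))
k(D(-26)) - u = 11576*(-⅐)*(990 - ⅐) - 1*(-23550) = 11576*(-⅐)*(6929/7) + 23550 = -80210104/49 + 23550 = -79056154/49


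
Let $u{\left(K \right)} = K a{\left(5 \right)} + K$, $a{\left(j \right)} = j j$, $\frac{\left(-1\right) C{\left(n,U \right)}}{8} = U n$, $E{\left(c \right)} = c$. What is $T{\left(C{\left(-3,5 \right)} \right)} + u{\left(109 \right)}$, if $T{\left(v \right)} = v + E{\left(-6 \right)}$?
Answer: $2948$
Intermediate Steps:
$C{\left(n,U \right)} = - 8 U n$
$a{\left(j \right)} = j^{2}$
$T{\left(v \right)} = -6 + v$ ($T{\left(v \right)} = v - 6 = -6 + v$)
$u{\left(K \right)} = 26 K$ ($u{\left(K \right)} = K 5^{2} + K = K 25 + K = 25 K + K = 26 K$)
$T{\left(C{\left(-3,5 \right)} \right)} + u{\left(109 \right)} = \left(-6 - 40 \left(-3\right)\right) + 26 \cdot 109 = \left(-6 + 120\right) + 2834 = 114 + 2834 = 2948$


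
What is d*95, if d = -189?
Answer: -17955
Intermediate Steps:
d*95 = -189*95 = -17955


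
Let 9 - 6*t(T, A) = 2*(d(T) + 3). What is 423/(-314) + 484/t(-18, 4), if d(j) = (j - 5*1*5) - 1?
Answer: 873363/28574 ≈ 30.565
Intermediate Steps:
d(j) = -26 + j (d(j) = (j - 5*5) - 1 = (j - 25) - 1 = (-25 + j) - 1 = -26 + j)
t(T, A) = 55/6 - T/3 (t(T, A) = 3/2 - ((-26 + T) + 3)/3 = 3/2 - (-23 + T)/3 = 3/2 - (-46 + 2*T)/6 = 3/2 + (23/3 - T/3) = 55/6 - T/3)
423/(-314) + 484/t(-18, 4) = 423/(-314) + 484/(55/6 - 1/3*(-18)) = 423*(-1/314) + 484/(55/6 + 6) = -423/314 + 484/(91/6) = -423/314 + 484*(6/91) = -423/314 + 2904/91 = 873363/28574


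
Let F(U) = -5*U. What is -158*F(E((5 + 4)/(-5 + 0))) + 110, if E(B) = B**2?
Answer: 13348/5 ≈ 2669.6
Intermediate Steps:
-158*F(E((5 + 4)/(-5 + 0))) + 110 = -(-790)*((5 + 4)/(-5 + 0))**2 + 110 = -(-790)*(9/(-5))**2 + 110 = -(-790)*(9*(-1/5))**2 + 110 = -(-790)*(-9/5)**2 + 110 = -(-790)*81/25 + 110 = -158*(-81/5) + 110 = 12798/5 + 110 = 13348/5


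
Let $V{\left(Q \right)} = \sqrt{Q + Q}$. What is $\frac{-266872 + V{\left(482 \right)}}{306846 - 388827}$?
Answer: $\frac{266872}{81981} - \frac{2 \sqrt{241}}{81981} \approx 3.2549$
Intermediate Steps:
$V{\left(Q \right)} = \sqrt{2} \sqrt{Q}$ ($V{\left(Q \right)} = \sqrt{2 Q} = \sqrt{2} \sqrt{Q}$)
$\frac{-266872 + V{\left(482 \right)}}{306846 - 388827} = \frac{-266872 + \sqrt{2} \sqrt{482}}{306846 - 388827} = \frac{-266872 + 2 \sqrt{241}}{306846 - 388827} = \frac{-266872 + 2 \sqrt{241}}{-81981} = \left(-266872 + 2 \sqrt{241}\right) \left(- \frac{1}{81981}\right) = \frac{266872}{81981} - \frac{2 \sqrt{241}}{81981}$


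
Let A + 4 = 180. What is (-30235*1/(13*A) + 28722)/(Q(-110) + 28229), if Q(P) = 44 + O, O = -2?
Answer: 65685701/64684048 ≈ 1.0155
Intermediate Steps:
A = 176 (A = -4 + 180 = 176)
Q(P) = 42 (Q(P) = 44 - 2 = 42)
(-30235*1/(13*A) + 28722)/(Q(-110) + 28229) = (-30235/(13*176) + 28722)/(42 + 28229) = (-30235/2288 + 28722)/28271 = (-30235*1/2288 + 28722)*(1/28271) = (-30235/2288 + 28722)*(1/28271) = (65685701/2288)*(1/28271) = 65685701/64684048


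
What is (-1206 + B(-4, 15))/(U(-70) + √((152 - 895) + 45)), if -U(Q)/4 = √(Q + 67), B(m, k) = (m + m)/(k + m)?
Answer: -13274*I/(-11*√698 + 44*√3) ≈ 61.91*I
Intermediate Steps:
B(m, k) = 2*m/(k + m) (B(m, k) = (2*m)/(k + m) = 2*m/(k + m))
U(Q) = -4*√(67 + Q) (U(Q) = -4*√(Q + 67) = -4*√(67 + Q))
(-1206 + B(-4, 15))/(U(-70) + √((152 - 895) + 45)) = (-1206 + 2*(-4)/(15 - 4))/(-4*√(67 - 70) + √((152 - 895) + 45)) = (-1206 + 2*(-4)/11)/(-4*I*√3 + √(-743 + 45)) = (-1206 + 2*(-4)*(1/11))/(-4*I*√3 + √(-698)) = (-1206 - 8/11)/(-4*I*√3 + I*√698) = -13274/(11*(I*√698 - 4*I*√3))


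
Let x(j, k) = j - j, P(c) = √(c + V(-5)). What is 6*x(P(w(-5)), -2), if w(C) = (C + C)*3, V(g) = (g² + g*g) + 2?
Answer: 0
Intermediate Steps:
V(g) = 2 + 2*g² (V(g) = (g² + g²) + 2 = 2*g² + 2 = 2 + 2*g²)
w(C) = 6*C (w(C) = (2*C)*3 = 6*C)
P(c) = √(52 + c) (P(c) = √(c + (2 + 2*(-5)²)) = √(c + (2 + 2*25)) = √(c + (2 + 50)) = √(c + 52) = √(52 + c))
x(j, k) = 0
6*x(P(w(-5)), -2) = 6*0 = 0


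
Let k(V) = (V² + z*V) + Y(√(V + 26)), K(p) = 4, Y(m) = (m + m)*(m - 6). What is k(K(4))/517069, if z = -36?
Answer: -68/517069 - 12*√30/517069 ≈ -0.00025862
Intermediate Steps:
Y(m) = 2*m*(-6 + m) (Y(m) = (2*m)*(-6 + m) = 2*m*(-6 + m))
k(V) = V² - 36*V + 2*√(26 + V)*(-6 + √(26 + V)) (k(V) = (V² - 36*V) + 2*√(V + 26)*(-6 + √(V + 26)) = (V² - 36*V) + 2*√(26 + V)*(-6 + √(26 + V)) = V² - 36*V + 2*√(26 + V)*(-6 + √(26 + V)))
k(K(4))/517069 = (52 + 4² - 34*4 - 12*√(26 + 4))/517069 = (52 + 16 - 136 - 12*√30)*(1/517069) = (-68 - 12*√30)*(1/517069) = -68/517069 - 12*√30/517069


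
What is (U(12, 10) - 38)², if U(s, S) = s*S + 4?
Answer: 7396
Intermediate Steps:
U(s, S) = 4 + S*s (U(s, S) = S*s + 4 = 4 + S*s)
(U(12, 10) - 38)² = ((4 + 10*12) - 38)² = ((4 + 120) - 38)² = (124 - 38)² = 86² = 7396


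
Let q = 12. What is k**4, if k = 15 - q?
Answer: 81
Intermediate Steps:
k = 3 (k = 15 - 1*12 = 15 - 12 = 3)
k**4 = 3**4 = 81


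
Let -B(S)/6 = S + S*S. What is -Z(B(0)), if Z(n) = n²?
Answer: 0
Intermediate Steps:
B(S) = -6*S - 6*S² (B(S) = -6*(S + S*S) = -6*(S + S²) = -6*S - 6*S²)
-Z(B(0)) = -(-6*0*(1 + 0))² = -(-6*0*1)² = -1*0² = -1*0 = 0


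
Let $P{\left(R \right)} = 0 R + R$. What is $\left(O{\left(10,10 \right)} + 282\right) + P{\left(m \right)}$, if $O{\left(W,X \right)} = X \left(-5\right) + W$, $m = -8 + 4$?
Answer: $238$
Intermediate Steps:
$m = -4$
$O{\left(W,X \right)} = W - 5 X$ ($O{\left(W,X \right)} = - 5 X + W = W - 5 X$)
$P{\left(R \right)} = R$ ($P{\left(R \right)} = 0 + R = R$)
$\left(O{\left(10,10 \right)} + 282\right) + P{\left(m \right)} = \left(\left(10 - 50\right) + 282\right) - 4 = \left(-40 + 282\right) - 4 = 242 - 4 = 238$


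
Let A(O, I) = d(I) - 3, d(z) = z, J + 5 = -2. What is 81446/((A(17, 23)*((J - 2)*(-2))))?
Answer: 40723/180 ≈ 226.24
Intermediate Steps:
J = -7 (J = -5 - 2 = -7)
A(O, I) = -3 + I (A(O, I) = I - 3 = -3 + I)
81446/((A(17, 23)*((J - 2)*(-2)))) = 81446/(((-3 + 23)*((-7 - 2)*(-2)))) = 81446/((20*(-9*(-2)))) = 81446/((20*18)) = 81446/360 = 81446*(1/360) = 40723/180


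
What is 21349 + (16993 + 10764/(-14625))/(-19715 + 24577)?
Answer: 12976978783/607750 ≈ 21353.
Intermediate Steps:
21349 + (16993 + 10764/(-14625))/(-19715 + 24577) = 21349 + (16993 + 10764*(-1/14625))/4862 = 21349 + (16993 - 92/125)*(1/4862) = 21349 + (2124033/125)*(1/4862) = 21349 + 2124033/607750 = 12976978783/607750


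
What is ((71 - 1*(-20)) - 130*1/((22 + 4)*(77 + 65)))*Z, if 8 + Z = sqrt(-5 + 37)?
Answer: -51668/71 + 25834*sqrt(2)/71 ≈ -213.14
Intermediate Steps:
Z = -8 + 4*sqrt(2) (Z = -8 + sqrt(-5 + 37) = -8 + sqrt(32) = -8 + 4*sqrt(2) ≈ -2.3431)
((71 - 1*(-20)) - 130*1/((22 + 4)*(77 + 65)))*Z = ((71 - 1*(-20)) - 130*1/((22 + 4)*(77 + 65)))*(-8 + 4*sqrt(2)) = ((71 + 20) - 130/(142*26))*(-8 + 4*sqrt(2)) = (91 - 130/3692)*(-8 + 4*sqrt(2)) = (91 - 130*1/3692)*(-8 + 4*sqrt(2)) = (91 - 5/142)*(-8 + 4*sqrt(2)) = 12917*(-8 + 4*sqrt(2))/142 = -51668/71 + 25834*sqrt(2)/71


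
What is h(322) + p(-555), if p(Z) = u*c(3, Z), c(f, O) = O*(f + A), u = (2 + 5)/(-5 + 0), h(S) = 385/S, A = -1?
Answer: 71539/46 ≈ 1555.2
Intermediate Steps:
u = -7/5 (u = 7/(-5) = 7*(-⅕) = -7/5 ≈ -1.4000)
c(f, O) = O*(-1 + f) (c(f, O) = O*(f - 1) = O*(-1 + f))
p(Z) = -14*Z/5 (p(Z) = -7*Z*(-1 + 3)/5 = -7*Z*2/5 = -14*Z/5)
h(322) + p(-555) = 385/322 - 14/5*(-555) = 385*(1/322) + 1554 = 55/46 + 1554 = 71539/46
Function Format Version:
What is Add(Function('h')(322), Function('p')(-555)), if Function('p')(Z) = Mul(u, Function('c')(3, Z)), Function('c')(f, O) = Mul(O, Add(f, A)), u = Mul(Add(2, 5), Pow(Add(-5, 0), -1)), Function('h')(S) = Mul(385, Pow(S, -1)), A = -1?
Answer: Rational(71539, 46) ≈ 1555.2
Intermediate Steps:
u = Rational(-7, 5) (u = Mul(7, Pow(-5, -1)) = Mul(7, Rational(-1, 5)) = Rational(-7, 5) ≈ -1.4000)
Function('c')(f, O) = Mul(O, Add(-1, f)) (Function('c')(f, O) = Mul(O, Add(f, -1)) = Mul(O, Add(-1, f)))
Function('p')(Z) = Mul(Rational(-14, 5), Z) (Function('p')(Z) = Mul(Rational(-7, 5), Mul(Z, Add(-1, 3))) = Mul(Rational(-7, 5), Mul(Z, 2)) = Mul(Rational(-7, 5), Mul(2, Z)) = Mul(Rational(-14, 5), Z))
Add(Function('h')(322), Function('p')(-555)) = Add(Mul(385, Pow(322, -1)), Mul(Rational(-14, 5), -555)) = Add(Mul(385, Rational(1, 322)), 1554) = Add(Rational(55, 46), 1554) = Rational(71539, 46)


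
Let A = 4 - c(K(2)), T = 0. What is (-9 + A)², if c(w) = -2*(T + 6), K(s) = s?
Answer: 49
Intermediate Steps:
c(w) = -12 (c(w) = -2*(0 + 6) = -2*6 = -12)
A = 16 (A = 4 - 1*(-12) = 4 + 12 = 16)
(-9 + A)² = (-9 + 16)² = 7² = 49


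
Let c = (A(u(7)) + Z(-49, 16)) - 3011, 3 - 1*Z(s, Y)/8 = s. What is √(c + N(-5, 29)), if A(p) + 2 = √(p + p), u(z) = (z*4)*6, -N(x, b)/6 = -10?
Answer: √(-2537 + 4*√21) ≈ 50.186*I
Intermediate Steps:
N(x, b) = 60 (N(x, b) = -6*(-10) = 60)
u(z) = 24*z (u(z) = (4*z)*6 = 24*z)
Z(s, Y) = 24 - 8*s
A(p) = -2 + √2*√p (A(p) = -2 + √(p + p) = -2 + √(2*p) = -2 + √2*√p)
c = -2597 + 4*√21 (c = ((-2 + √2*√(24*7)) + (24 - 8*(-49))) - 3011 = ((-2 + √2*√168) + (24 + 392)) - 3011 = ((-2 + √2*(2*√42)) + 416) - 3011 = ((-2 + 4*√21) + 416) - 3011 = (414 + 4*√21) - 3011 = -2597 + 4*√21 ≈ -2578.7)
√(c + N(-5, 29)) = √((-2597 + 4*√21) + 60) = √(-2537 + 4*√21)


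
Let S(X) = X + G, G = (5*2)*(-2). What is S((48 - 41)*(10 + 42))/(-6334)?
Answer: -172/3167 ≈ -0.054310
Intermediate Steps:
G = -20 (G = 10*(-2) = -20)
S(X) = -20 + X (S(X) = X - 20 = -20 + X)
S((48 - 41)*(10 + 42))/(-6334) = (-20 + (48 - 41)*(10 + 42))/(-6334) = (-20 + 7*52)*(-1/6334) = (-20 + 364)*(-1/6334) = 344*(-1/6334) = -172/3167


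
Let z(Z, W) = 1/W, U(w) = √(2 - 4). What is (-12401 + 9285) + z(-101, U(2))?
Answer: -3116 - I*√2/2 ≈ -3116.0 - 0.70711*I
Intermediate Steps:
U(w) = I*√2 (U(w) = √(-2) = I*√2)
(-12401 + 9285) + z(-101, U(2)) = (-12401 + 9285) + 1/(I*√2) = -3116 - I*√2/2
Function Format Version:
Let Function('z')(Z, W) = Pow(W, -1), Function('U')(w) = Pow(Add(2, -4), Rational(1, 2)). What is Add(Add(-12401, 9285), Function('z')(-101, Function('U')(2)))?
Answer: Add(-3116, Mul(Rational(-1, 2), I, Pow(2, Rational(1, 2)))) ≈ Add(-3116.0, Mul(-0.70711, I))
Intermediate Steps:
Function('U')(w) = Mul(I, Pow(2, Rational(1, 2))) (Function('U')(w) = Pow(-2, Rational(1, 2)) = Mul(I, Pow(2, Rational(1, 2))))
Add(Add(-12401, 9285), Function('z')(-101, Function('U')(2))) = Add(Add(-12401, 9285), Pow(Mul(I, Pow(2, Rational(1, 2))), -1)) = Add(-3116, Mul(Rational(-1, 2), I, Pow(2, Rational(1, 2))))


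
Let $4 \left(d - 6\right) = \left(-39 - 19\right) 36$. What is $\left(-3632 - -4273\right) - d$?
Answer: $1157$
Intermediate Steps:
$d = -516$ ($d = 6 + \frac{\left(-39 - 19\right) 36}{4} = 6 + \frac{\left(-58\right) 36}{4} = 6 + \frac{1}{4} \left(-2088\right) = 6 - 522 = -516$)
$\left(-3632 - -4273\right) - d = \left(-3632 - -4273\right) - -516 = \left(-3632 + 4273\right) + 516 = 641 + 516 = 1157$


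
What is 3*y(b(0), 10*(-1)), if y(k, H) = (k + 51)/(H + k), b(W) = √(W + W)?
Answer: -153/10 ≈ -15.300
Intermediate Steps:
b(W) = √2*√W (b(W) = √(2*W) = √2*√W)
y(k, H) = (51 + k)/(H + k)
3*y(b(0), 10*(-1)) = 3*((51 + √2*√0)/(10*(-1) + √2*√0)) = 3*((51 + √2*0)/(-10 + √2*0)) = 3*((51 + 0)/(-10 + 0)) = 3*(51/(-10)) = 3*(-⅒*51) = 3*(-51/10) = -153/10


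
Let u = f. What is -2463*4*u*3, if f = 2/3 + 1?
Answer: -49260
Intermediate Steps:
f = 5/3 (f = 2*(1/3) + 1 = 2/3 + 1 = 5/3 ≈ 1.6667)
u = 5/3 ≈ 1.6667
-2463*4*u*3 = -2463*4*(5/3)*3 = -16420*3 = -2463*20 = -49260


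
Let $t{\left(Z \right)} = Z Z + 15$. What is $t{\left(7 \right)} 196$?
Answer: $12544$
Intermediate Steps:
$t{\left(Z \right)} = 15 + Z^{2}$ ($t{\left(Z \right)} = Z^{2} + 15 = 15 + Z^{2}$)
$t{\left(7 \right)} 196 = \left(15 + 7^{2}\right) 196 = \left(15 + 49\right) 196 = 64 \cdot 196 = 12544$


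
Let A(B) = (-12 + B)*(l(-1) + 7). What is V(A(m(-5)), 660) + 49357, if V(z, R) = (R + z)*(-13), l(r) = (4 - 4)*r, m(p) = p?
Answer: 42324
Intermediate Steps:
l(r) = 0 (l(r) = 0*r = 0)
A(B) = -84 + 7*B (A(B) = (-12 + B)*(0 + 7) = (-12 + B)*7 = -84 + 7*B)
V(z, R) = -13*R - 13*z
V(A(m(-5)), 660) + 49357 = (-13*660 - 13*(-84 + 7*(-5))) + 49357 = (-8580 - 13*(-84 - 35)) + 49357 = (-8580 - 13*(-119)) + 49357 = (-8580 + 1547) + 49357 = -7033 + 49357 = 42324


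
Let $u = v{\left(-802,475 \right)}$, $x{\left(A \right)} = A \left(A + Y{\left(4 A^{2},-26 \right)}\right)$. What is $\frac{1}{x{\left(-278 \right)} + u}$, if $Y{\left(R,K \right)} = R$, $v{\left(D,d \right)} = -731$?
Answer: $- \frac{1}{85863255} \approx -1.1646 \cdot 10^{-8}$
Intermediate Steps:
$x{\left(A \right)} = A \left(A + 4 A^{2}\right)$
$u = -731$
$\frac{1}{x{\left(-278 \right)} + u} = \frac{1}{\left(-278\right)^{2} \left(1 + 4 \left(-278\right)\right) - 731} = \frac{1}{77284 \left(1 - 1112\right) - 731} = \frac{1}{77284 \left(-1111\right) - 731} = \frac{1}{-85862524 - 731} = \frac{1}{-85863255} = - \frac{1}{85863255}$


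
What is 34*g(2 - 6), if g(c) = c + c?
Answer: -272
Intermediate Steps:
g(c) = 2*c
34*g(2 - 6) = 34*(2*(2 - 6)) = 34*(2*(-4)) = 34*(-8) = -272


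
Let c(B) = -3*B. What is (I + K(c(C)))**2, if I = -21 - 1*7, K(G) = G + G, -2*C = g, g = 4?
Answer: 256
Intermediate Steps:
C = -2 (C = -1/2*4 = -2)
K(G) = 2*G
I = -28 (I = -21 - 7 = -28)
(I + K(c(C)))**2 = (-28 + 2*(-3*(-2)))**2 = (-28 + 2*6)**2 = (-28 + 12)**2 = (-16)**2 = 256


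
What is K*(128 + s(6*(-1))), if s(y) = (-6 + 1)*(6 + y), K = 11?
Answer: 1408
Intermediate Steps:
s(y) = -30 - 5*y (s(y) = -5*(6 + y) = -30 - 5*y)
K*(128 + s(6*(-1))) = 11*(128 + (-30 - 30*(-1))) = 11*(128 + (-30 - 5*(-6))) = 11*(128 + (-30 + 30)) = 11*(128 + 0) = 11*128 = 1408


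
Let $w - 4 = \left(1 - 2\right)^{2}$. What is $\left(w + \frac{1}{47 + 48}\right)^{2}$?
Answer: $\frac{226576}{9025} \approx 25.105$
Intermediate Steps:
$w = 5$ ($w = 4 + \left(1 - 2\right)^{2} = 4 + \left(-1\right)^{2} = 4 + 1 = 5$)
$\left(w + \frac{1}{47 + 48}\right)^{2} = \left(5 + \frac{1}{47 + 48}\right)^{2} = \left(5 + \frac{1}{95}\right)^{2} = \left(\frac{476}{95}\right)^{2} = \frac{226576}{9025}$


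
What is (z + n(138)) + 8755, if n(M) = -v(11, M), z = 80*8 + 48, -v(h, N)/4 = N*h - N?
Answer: 14963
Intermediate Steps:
v(h, N) = 4*N - 4*N*h (v(h, N) = -4*(N*h - N) = -4*(-N + N*h) = 4*N - 4*N*h)
z = 688 (z = 640 + 48 = 688)
n(M) = 40*M (n(M) = -4*M*(1 - 1*11) = -4*M*(1 - 11) = -4*M*(-10) = -(-40)*M = 40*M)
(z + n(138)) + 8755 = (688 + 40*138) + 8755 = (688 + 5520) + 8755 = 6208 + 8755 = 14963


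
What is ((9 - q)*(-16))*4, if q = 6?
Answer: -192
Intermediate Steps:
((9 - q)*(-16))*4 = ((9 - 1*6)*(-16))*4 = ((9 - 6)*(-16))*4 = (3*(-16))*4 = -48*4 = -192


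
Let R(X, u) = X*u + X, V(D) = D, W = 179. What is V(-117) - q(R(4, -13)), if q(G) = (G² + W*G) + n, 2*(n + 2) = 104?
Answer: 6121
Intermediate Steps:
n = 50 (n = -2 + (½)*104 = -2 + 52 = 50)
R(X, u) = X + X*u
q(G) = 50 + G² + 179*G (q(G) = (G² + 179*G) + 50 = 50 + G² + 179*G)
V(-117) - q(R(4, -13)) = -117 - (50 + (4*(1 - 13))² + 179*(4*(1 - 13))) = -117 - (50 + (4*(-12))² + 179*(4*(-12))) = -117 - (50 + (-48)² + 179*(-48)) = -117 - (50 + 2304 - 8592) = -117 - 1*(-6238) = -117 + 6238 = 6121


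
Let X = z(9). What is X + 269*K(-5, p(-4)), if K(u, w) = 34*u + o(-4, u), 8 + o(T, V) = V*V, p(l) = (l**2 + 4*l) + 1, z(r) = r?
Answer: -41148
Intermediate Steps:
p(l) = 1 + l**2 + 4*l
o(T, V) = -8 + V**2 (o(T, V) = -8 + V*V = -8 + V**2)
X = 9
K(u, w) = -8 + u**2 + 34*u (K(u, w) = 34*u + (-8 + u**2) = -8 + u**2 + 34*u)
X + 269*K(-5, p(-4)) = 9 + 269*(-8 + (-5)**2 + 34*(-5)) = 9 + 269*(-8 + 25 - 170) = 9 + 269*(-153) = 9 - 41157 = -41148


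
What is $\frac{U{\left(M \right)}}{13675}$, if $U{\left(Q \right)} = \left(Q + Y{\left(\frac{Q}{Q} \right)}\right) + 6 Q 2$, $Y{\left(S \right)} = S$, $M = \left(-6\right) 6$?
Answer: $- \frac{467}{13675} \approx -0.03415$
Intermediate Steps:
$M = -36$
$U{\left(Q \right)} = 1 + 13 Q$ ($U{\left(Q \right)} = \left(Q + \frac{Q}{Q}\right) + 6 Q 2 = \left(Q + 1\right) + 12 Q = \left(1 + Q\right) + 12 Q = 1 + 13 Q$)
$\frac{U{\left(M \right)}}{13675} = \frac{1 + 13 \left(-36\right)}{13675} = \left(1 - 468\right) \frac{1}{13675} = \left(-467\right) \frac{1}{13675} = - \frac{467}{13675}$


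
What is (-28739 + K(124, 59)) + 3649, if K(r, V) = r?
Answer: -24966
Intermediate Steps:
(-28739 + K(124, 59)) + 3649 = (-28739 + 124) + 3649 = -28615 + 3649 = -24966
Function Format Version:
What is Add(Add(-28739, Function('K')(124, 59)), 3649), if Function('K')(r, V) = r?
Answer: -24966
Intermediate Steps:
Add(Add(-28739, Function('K')(124, 59)), 3649) = Add(Add(-28739, 124), 3649) = Add(-28615, 3649) = -24966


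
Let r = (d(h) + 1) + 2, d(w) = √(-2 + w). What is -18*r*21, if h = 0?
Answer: -1134 - 378*I*√2 ≈ -1134.0 - 534.57*I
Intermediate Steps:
r = 3 + I*√2 (r = (√(-2 + 0) + 1) + 2 = (√(-2) + 1) + 2 = (I*√2 + 1) + 2 = (1 + I*√2) + 2 = 3 + I*√2 ≈ 3.0 + 1.4142*I)
-18*r*21 = -18*(3 + I*√2)*21 = (-54 - 18*I*√2)*21 = -1134 - 378*I*√2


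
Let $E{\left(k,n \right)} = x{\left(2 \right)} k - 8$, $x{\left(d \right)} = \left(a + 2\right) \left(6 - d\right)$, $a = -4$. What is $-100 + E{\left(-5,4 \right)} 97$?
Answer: $3004$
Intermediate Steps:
$x{\left(d \right)} = -12 + 2 d$ ($x{\left(d \right)} = \left(-4 + 2\right) \left(6 - d\right) = - 2 \left(6 - d\right) = -12 + 2 d$)
$E{\left(k,n \right)} = -8 - 8 k$ ($E{\left(k,n \right)} = \left(-12 + 2 \cdot 2\right) k - 8 = \left(-12 + 4\right) k - 8 = - 8 k - 8 = -8 - 8 k$)
$-100 + E{\left(-5,4 \right)} 97 = -100 + \left(-8 - -40\right) 97 = -100 + \left(-8 + 40\right) 97 = -100 + 32 \cdot 97 = -100 + 3104 = 3004$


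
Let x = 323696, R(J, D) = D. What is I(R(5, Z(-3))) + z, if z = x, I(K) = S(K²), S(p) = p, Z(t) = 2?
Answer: 323700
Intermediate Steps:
I(K) = K²
z = 323696
I(R(5, Z(-3))) + z = 2² + 323696 = 4 + 323696 = 323700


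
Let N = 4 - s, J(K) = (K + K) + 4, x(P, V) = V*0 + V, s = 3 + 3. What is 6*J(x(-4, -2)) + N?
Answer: -2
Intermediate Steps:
s = 6
x(P, V) = V (x(P, V) = 0 + V = V)
J(K) = 4 + 2*K (J(K) = 2*K + 4 = 4 + 2*K)
N = -2 (N = 4 - 1*6 = 4 - 6 = -2)
6*J(x(-4, -2)) + N = 6*(4 + 2*(-2)) - 2 = 6*(4 - 4) - 2 = 6*0 - 2 = 0 - 2 = -2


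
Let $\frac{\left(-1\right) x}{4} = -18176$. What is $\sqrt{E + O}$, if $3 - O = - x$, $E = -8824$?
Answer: $\sqrt{63883} \approx 252.75$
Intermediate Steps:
$x = 72704$ ($x = \left(-4\right) \left(-18176\right) = 72704$)
$O = 72707$ ($O = 3 - \left(-1\right) 72704 = 3 - -72704 = 3 + 72704 = 72707$)
$\sqrt{E + O} = \sqrt{-8824 + 72707} = \sqrt{63883}$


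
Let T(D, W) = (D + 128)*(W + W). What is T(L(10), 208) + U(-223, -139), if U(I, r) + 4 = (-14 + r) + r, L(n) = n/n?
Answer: 53368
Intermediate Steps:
L(n) = 1
U(I, r) = -18 + 2*r (U(I, r) = -4 + ((-14 + r) + r) = -4 + (-14 + 2*r) = -18 + 2*r)
T(D, W) = 2*W*(128 + D) (T(D, W) = (128 + D)*(2*W) = 2*W*(128 + D))
T(L(10), 208) + U(-223, -139) = 2*208*(128 + 1) + (-18 + 2*(-139)) = 2*208*129 + (-18 - 278) = 53664 - 296 = 53368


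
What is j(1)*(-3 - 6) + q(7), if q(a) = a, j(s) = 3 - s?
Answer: -11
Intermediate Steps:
j(1)*(-3 - 6) + q(7) = (3 - 1*1)*(-3 - 6) + 7 = (3 - 1)*(-9) + 7 = 2*(-9) + 7 = -18 + 7 = -11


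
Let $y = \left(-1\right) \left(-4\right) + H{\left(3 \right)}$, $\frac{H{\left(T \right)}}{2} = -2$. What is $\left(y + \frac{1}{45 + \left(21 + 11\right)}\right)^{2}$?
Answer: $\frac{1}{5929} \approx 0.00016866$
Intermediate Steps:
$H{\left(T \right)} = -4$ ($H{\left(T \right)} = 2 \left(-2\right) = -4$)
$y = 0$ ($y = \left(-1\right) \left(-4\right) - 4 = 4 - 4 = 0$)
$\left(y + \frac{1}{45 + \left(21 + 11\right)}\right)^{2} = \left(0 + \frac{1}{45 + \left(21 + 11\right)}\right)^{2} = \left(0 + \frac{1}{45 + 32}\right)^{2} = \left(0 + \frac{1}{77}\right)^{2} = \left(\frac{1}{77}\right)^{2} = \frac{1}{5929}$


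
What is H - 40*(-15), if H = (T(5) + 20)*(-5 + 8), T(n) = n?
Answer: 675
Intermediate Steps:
H = 75 (H = (5 + 20)*(-5 + 8) = 25*3 = 75)
H - 40*(-15) = 75 - 40*(-15) = 75 + 600 = 675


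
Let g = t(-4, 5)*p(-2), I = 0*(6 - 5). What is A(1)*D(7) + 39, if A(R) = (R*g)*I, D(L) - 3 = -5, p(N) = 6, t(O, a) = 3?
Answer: 39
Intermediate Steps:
I = 0 (I = 0*1 = 0)
D(L) = -2 (D(L) = 3 - 5 = -2)
g = 18 (g = 3*6 = 18)
A(R) = 0 (A(R) = (R*18)*0 = (18*R)*0 = 0)
A(1)*D(7) + 39 = 0*(-2) + 39 = 0 + 39 = 39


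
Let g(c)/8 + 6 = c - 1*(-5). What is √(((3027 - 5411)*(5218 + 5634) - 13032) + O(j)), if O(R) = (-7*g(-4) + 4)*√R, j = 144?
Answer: 2*I*√6470198 ≈ 5087.3*I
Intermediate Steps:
g(c) = -8 + 8*c (g(c) = -48 + 8*(c - 1*(-5)) = -48 + 8*(c + 5) = -48 + 8*(5 + c) = -48 + (40 + 8*c) = -8 + 8*c)
O(R) = 284*√R (O(R) = (-7*(-8 + 8*(-4)) + 4)*√R = (-7*(-8 - 32) + 4)*√R = (-7*(-40) + 4)*√R = (280 + 4)*√R = 284*√R)
√(((3027 - 5411)*(5218 + 5634) - 13032) + O(j)) = √(((3027 - 5411)*(5218 + 5634) - 13032) + 284*√144) = √((-2384*10852 - 13032) + 284*12) = √((-25871168 - 13032) + 3408) = √(-25884200 + 3408) = √(-25880792) = 2*I*√6470198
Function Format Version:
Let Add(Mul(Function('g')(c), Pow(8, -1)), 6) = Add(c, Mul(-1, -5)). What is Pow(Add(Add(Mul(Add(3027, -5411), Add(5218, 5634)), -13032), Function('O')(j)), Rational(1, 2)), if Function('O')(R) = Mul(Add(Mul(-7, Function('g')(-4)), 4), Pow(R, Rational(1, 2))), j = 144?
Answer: Mul(2, I, Pow(6470198, Rational(1, 2))) ≈ Mul(5087.3, I)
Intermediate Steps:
Function('g')(c) = Add(-8, Mul(8, c)) (Function('g')(c) = Add(-48, Mul(8, Add(c, Mul(-1, -5)))) = Add(-48, Mul(8, Add(c, 5))) = Add(-48, Mul(8, Add(5, c))) = Add(-48, Add(40, Mul(8, c))) = Add(-8, Mul(8, c)))
Function('O')(R) = Mul(284, Pow(R, Rational(1, 2))) (Function('O')(R) = Mul(Add(Mul(-7, Add(-8, Mul(8, -4))), 4), Pow(R, Rational(1, 2))) = Mul(Add(Mul(-7, Add(-8, -32)), 4), Pow(R, Rational(1, 2))) = Mul(Add(Mul(-7, -40), 4), Pow(R, Rational(1, 2))) = Mul(Add(280, 4), Pow(R, Rational(1, 2))) = Mul(284, Pow(R, Rational(1, 2))))
Pow(Add(Add(Mul(Add(3027, -5411), Add(5218, 5634)), -13032), Function('O')(j)), Rational(1, 2)) = Pow(Add(Add(Mul(Add(3027, -5411), Add(5218, 5634)), -13032), Mul(284, Pow(144, Rational(1, 2)))), Rational(1, 2)) = Pow(Add(Add(Mul(-2384, 10852), -13032), Mul(284, 12)), Rational(1, 2)) = Pow(Add(Add(-25871168, -13032), 3408), Rational(1, 2)) = Pow(Add(-25884200, 3408), Rational(1, 2)) = Pow(-25880792, Rational(1, 2)) = Mul(2, I, Pow(6470198, Rational(1, 2)))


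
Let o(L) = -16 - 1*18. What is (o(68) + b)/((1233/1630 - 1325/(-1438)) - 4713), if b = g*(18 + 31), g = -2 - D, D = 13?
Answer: 450622465/2760764104 ≈ 0.16322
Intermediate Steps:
g = -15 (g = -2 - 1*13 = -2 - 13 = -15)
o(L) = -34 (o(L) = -16 - 18 = -34)
b = -735 (b = -15*(18 + 31) = -15*49 = -735)
(o(68) + b)/((1233/1630 - 1325/(-1438)) - 4713) = (-34 - 735)/((1233/1630 - 1325/(-1438)) - 4713) = -769/((1233*(1/1630) - 1325*(-1/1438)) - 4713) = -769/((1233/1630 + 1325/1438) - 4713) = -769/(983201/585985 - 4713) = -769/(-2760764104/585985) = -769*(-585985/2760764104) = 450622465/2760764104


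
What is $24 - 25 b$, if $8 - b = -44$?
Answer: $-1276$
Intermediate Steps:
$b = 52$ ($b = 8 - -44 = 8 + 44 = 52$)
$24 - 25 b = 24 - 1300 = -1276$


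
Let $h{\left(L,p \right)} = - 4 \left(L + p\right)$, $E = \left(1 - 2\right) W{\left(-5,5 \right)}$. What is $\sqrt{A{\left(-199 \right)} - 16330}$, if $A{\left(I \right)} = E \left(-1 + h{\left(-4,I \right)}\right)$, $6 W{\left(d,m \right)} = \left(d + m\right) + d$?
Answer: $\frac{85 i \sqrt{78}}{6} \approx 125.12 i$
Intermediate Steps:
$W{\left(d,m \right)} = \frac{d}{3} + \frac{m}{6}$ ($W{\left(d,m \right)} = \frac{\left(d + m\right) + d}{6} = \frac{m + 2 d}{6} = \frac{d}{3} + \frac{m}{6}$)
$E = \frac{5}{6}$ ($E = \left(1 - 2\right) \left(\frac{1}{3} \left(-5\right) + \frac{1}{6} \cdot 5\right) = \left(1 - 2\right) \left(- \frac{5}{3} + \frac{5}{6}\right) = \left(-1\right) \left(- \frac{5}{6}\right) = \frac{5}{6} \approx 0.83333$)
$h{\left(L,p \right)} = - 4 L - 4 p$
$A{\left(I \right)} = \frac{25}{2} - \frac{10 I}{3}$ ($A{\left(I \right)} = \frac{5 \left(-1 - \left(-16 + 4 I\right)\right)}{6} = \frac{5 \left(15 - 4 I\right)}{6} = \frac{25}{2} - \frac{10 I}{3}$)
$\sqrt{A{\left(-199 \right)} - 16330} = \sqrt{\left(\frac{25}{2} - - \frac{1990}{3}\right) - 16330} = \sqrt{\left(\frac{25}{2} + \frac{1990}{3}\right) - 16330} = \sqrt{\frac{4055}{6} - 16330} = \sqrt{- \frac{93925}{6}} = \frac{85 i \sqrt{78}}{6}$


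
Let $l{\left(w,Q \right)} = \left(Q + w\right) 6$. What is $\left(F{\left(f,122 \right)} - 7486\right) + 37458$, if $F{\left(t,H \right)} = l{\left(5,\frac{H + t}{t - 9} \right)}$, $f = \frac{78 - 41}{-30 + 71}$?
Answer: $\frac{4965215}{166} \approx 29911.0$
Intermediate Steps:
$l{\left(w,Q \right)} = 6 Q + 6 w$
$f = \frac{37}{41} \approx 0.90244$
$F{\left(t,H \right)} = 30 + \frac{6 \left(H + t\right)}{-9 + t}$ ($F{\left(t,H \right)} = 6 \frac{H + t}{t - 9} + 6 \cdot 5 = 6 \frac{H + t}{-9 + t} + 30 = \frac{6 \left(H + t\right)}{-9 + t} + 30 = 30 + \frac{6 \left(H + t\right)}{-9 + t}$)
$\left(F{\left(f,122 \right)} - 7486\right) + 37458 = \left(\frac{6 \left(-45 + 122 + 6 \cdot \frac{37}{41}\right)}{-9 + \frac{37}{41}} - 7486\right) + 37458 = \left(\frac{6 \left(-45 + 122 + \frac{222}{41}\right)}{- \frac{332}{41}} - 7486\right) + 37458 = \left(6 \left(- \frac{41}{332}\right) \frac{3379}{41} - 7486\right) + 37458 = \left(- \frac{10137}{166} - 7486\right) + 37458 = - \frac{1252813}{166} + 37458 = \frac{4965215}{166}$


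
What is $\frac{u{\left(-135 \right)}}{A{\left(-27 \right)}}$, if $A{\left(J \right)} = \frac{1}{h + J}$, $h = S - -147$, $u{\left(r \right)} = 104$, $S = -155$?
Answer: $-3640$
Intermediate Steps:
$h = -8$ ($h = -155 - -147 = -155 + 147 = -8$)
$A{\left(J \right)} = \frac{1}{-8 + J}$
$\frac{u{\left(-135 \right)}}{A{\left(-27 \right)}} = \frac{104}{\frac{1}{-8 - 27}} = \frac{104}{\frac{1}{-35}} = \frac{104}{- \frac{1}{35}} = 104 \left(-35\right) = -3640$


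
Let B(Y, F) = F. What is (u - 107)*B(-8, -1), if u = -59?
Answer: 166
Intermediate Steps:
(u - 107)*B(-8, -1) = (-59 - 107)*(-1) = -166*(-1) = 166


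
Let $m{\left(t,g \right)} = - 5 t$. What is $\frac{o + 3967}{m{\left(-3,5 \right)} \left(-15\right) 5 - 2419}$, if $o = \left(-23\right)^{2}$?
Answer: $- \frac{562}{443} \approx -1.2686$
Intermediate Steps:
$o = 529$
$\frac{o + 3967}{m{\left(-3,5 \right)} \left(-15\right) 5 - 2419} = \frac{529 + 3967}{\left(-5\right) \left(-3\right) \left(-15\right) 5 - 2419} = \frac{4496}{15 \left(-15\right) 5 - 2419} = \frac{4496}{\left(-225\right) 5 - 2419} = \frac{4496}{-1125 - 2419} = \frac{4496}{-3544} = 4496 \left(- \frac{1}{3544}\right) = - \frac{562}{443}$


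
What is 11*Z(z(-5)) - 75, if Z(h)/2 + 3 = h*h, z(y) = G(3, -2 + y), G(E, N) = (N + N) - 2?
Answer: 5491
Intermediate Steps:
G(E, N) = -2 + 2*N (G(E, N) = 2*N - 2 = -2 + 2*N)
z(y) = -6 + 2*y (z(y) = -2 + 2*(-2 + y) = -2 + (-4 + 2*y) = -6 + 2*y)
Z(h) = -6 + 2*h² (Z(h) = -6 + 2*(h*h) = -6 + 2*h²)
11*Z(z(-5)) - 75 = 11*(-6 + 2*(-6 + 2*(-5))²) - 75 = 11*(-6 + 2*(-6 - 10)²) - 75 = 11*(-6 + 2*(-16)²) - 75 = 11*(-6 + 2*256) - 75 = 11*(-6 + 512) - 75 = 11*506 - 75 = 5566 - 75 = 5491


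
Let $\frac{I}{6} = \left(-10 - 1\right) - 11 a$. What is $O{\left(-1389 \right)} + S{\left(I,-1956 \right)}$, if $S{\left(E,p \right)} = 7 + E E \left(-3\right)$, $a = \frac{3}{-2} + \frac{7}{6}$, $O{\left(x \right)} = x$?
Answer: $-7190$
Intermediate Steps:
$a = - \frac{1}{3}$ ($a = 3 \left(- \frac{1}{2}\right) + 7 \cdot \frac{1}{6} = - \frac{3}{2} + \frac{7}{6} = - \frac{1}{3} \approx -0.33333$)
$I = -44$ ($I = 6 \left(\left(-10 - 1\right) - - \frac{11}{3}\right) = 6 \left(\left(-10 - 1\right) + \frac{11}{3}\right) = 6 \left(-11 + \frac{11}{3}\right) = 6 \left(- \frac{22}{3}\right) = -44$)
$S{\left(E,p \right)} = 7 - 3 E^{2}$ ($S{\left(E,p \right)} = 7 + E^{2} \left(-3\right) = 7 - 3 E^{2}$)
$O{\left(-1389 \right)} + S{\left(I,-1956 \right)} = -1389 + \left(7 - 3 \left(-44\right)^{2}\right) = -1389 + \left(7 - 5808\right) = -1389 - 5801 = -7190$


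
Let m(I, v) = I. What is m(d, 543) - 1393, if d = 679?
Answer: -714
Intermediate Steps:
m(d, 543) - 1393 = 679 - 1393 = -714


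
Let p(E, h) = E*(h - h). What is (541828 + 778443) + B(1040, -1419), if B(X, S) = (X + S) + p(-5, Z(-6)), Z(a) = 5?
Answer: 1319892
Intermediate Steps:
p(E, h) = 0 (p(E, h) = E*0 = 0)
B(X, S) = S + X (B(X, S) = (X + S) + 0 = (S + X) + 0 = S + X)
(541828 + 778443) + B(1040, -1419) = (541828 + 778443) + (-1419 + 1040) = 1320271 - 379 = 1319892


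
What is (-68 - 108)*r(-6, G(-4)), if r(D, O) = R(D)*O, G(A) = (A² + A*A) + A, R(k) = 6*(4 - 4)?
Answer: 0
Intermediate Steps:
R(k) = 0 (R(k) = 6*0 = 0)
G(A) = A + 2*A² (G(A) = (A² + A²) + A = 2*A² + A = A + 2*A²)
r(D, O) = 0 (r(D, O) = 0*O = 0)
(-68 - 108)*r(-6, G(-4)) = (-68 - 108)*0 = -176*0 = 0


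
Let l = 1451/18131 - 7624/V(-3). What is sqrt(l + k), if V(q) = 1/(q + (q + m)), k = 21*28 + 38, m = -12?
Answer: 3*sqrt(5035391379691)/18131 ≈ 371.29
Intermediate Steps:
k = 626 (k = 588 + 38 = 626)
V(q) = 1/(-12 + 2*q) (V(q) = 1/(q + (q - 12)) = 1/(q + (-12 + q)) = 1/(-12 + 2*q))
l = 2488154843/18131 (l = 1451/18131 - 7624/(1/(2*(-6 - 3))) = 1451*(1/18131) - 7624/((1/2)/(-9)) = 1451/18131 - 7624/((1/2)*(-1/9)) = 1451/18131 - 7624/(-1/18) = 1451/18131 - 7624*(-18) = 1451/18131 + 137232 = 2488154843/18131 ≈ 1.3723e+5)
sqrt(l + k) = sqrt(2488154843/18131 + 626) = sqrt(2499504849/18131) = 3*sqrt(5035391379691)/18131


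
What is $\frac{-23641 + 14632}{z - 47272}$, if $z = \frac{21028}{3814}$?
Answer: $\frac{40047}{210110} \approx 0.1906$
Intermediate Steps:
$z = \frac{10514}{1907}$ ($z = 21028 \cdot \frac{1}{3814} = \frac{10514}{1907} \approx 5.5134$)
$\frac{-23641 + 14632}{z - 47272} = \frac{-23641 + 14632}{\frac{10514}{1907} - 47272} = - \frac{9009}{- \frac{90137190}{1907}} = \left(-9009\right) \left(- \frac{1907}{90137190}\right) = \frac{40047}{210110}$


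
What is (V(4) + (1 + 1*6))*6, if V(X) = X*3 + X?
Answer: 138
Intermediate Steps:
V(X) = 4*X (V(X) = 3*X + X = 4*X)
(V(4) + (1 + 1*6))*6 = (4*4 + (1 + 1*6))*6 = (16 + (1 + 6))*6 = (16 + 7)*6 = 23*6 = 138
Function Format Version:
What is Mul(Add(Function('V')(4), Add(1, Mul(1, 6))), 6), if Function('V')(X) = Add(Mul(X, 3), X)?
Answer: 138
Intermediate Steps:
Function('V')(X) = Mul(4, X) (Function('V')(X) = Add(Mul(3, X), X) = Mul(4, X))
Mul(Add(Function('V')(4), Add(1, Mul(1, 6))), 6) = Mul(Add(Mul(4, 4), Add(1, Mul(1, 6))), 6) = Mul(Add(16, Add(1, 6)), 6) = Mul(Add(16, 7), 6) = Mul(23, 6) = 138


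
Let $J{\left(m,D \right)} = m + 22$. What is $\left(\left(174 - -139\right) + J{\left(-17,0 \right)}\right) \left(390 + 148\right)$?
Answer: $171084$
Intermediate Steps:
$J{\left(m,D \right)} = 22 + m$
$\left(\left(174 - -139\right) + J{\left(-17,0 \right)}\right) \left(390 + 148\right) = \left(\left(174 - -139\right) + \left(22 - 17\right)\right) \left(390 + 148\right) = \left(\left(174 + 139\right) + 5\right) 538 = \left(313 + 5\right) 538 = 318 \cdot 538 = 171084$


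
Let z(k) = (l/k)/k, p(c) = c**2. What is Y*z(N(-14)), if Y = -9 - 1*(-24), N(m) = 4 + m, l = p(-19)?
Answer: 1083/20 ≈ 54.150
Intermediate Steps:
l = 361 (l = (-19)**2 = 361)
z(k) = 361/k**2 (z(k) = (361/k)/k = 361/k**2)
Y = 15 (Y = -9 + 24 = 15)
Y*z(N(-14)) = 15*(361/(4 - 14)**2) = 15*(361/(-10)**2) = 15*(361*(1/100)) = 15*(361/100) = 1083/20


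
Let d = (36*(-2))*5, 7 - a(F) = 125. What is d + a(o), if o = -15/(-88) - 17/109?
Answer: -478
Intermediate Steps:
o = 139/9592 (o = -15*(-1/88) - 17*1/109 = 15/88 - 17/109 = 139/9592 ≈ 0.014491)
a(F) = -118 (a(F) = 7 - 1*125 = 7 - 125 = -118)
d = -360 (d = -72*5 = -360)
d + a(o) = -360 - 118 = -478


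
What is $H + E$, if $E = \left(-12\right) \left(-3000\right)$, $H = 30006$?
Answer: $66006$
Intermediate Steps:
$E = 36000$
$H + E = 30006 + 36000 = 66006$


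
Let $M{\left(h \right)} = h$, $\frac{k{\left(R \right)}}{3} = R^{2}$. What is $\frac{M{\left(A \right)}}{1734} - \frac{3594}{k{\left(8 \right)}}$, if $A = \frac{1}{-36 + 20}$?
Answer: $- \frac{259667}{13872} \approx -18.719$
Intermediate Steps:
$k{\left(R \right)} = 3 R^{2}$
$A = - \frac{1}{16}$ ($A = \frac{1}{-16} = - \frac{1}{16} \approx -0.0625$)
$\frac{M{\left(A \right)}}{1734} - \frac{3594}{k{\left(8 \right)}} = - \frac{1}{16 \cdot 1734} - \frac{3594}{3 \cdot 8^{2}} = \left(- \frac{1}{16}\right) \frac{1}{1734} - \frac{3594}{3 \cdot 64} = - \frac{1}{27744} - \frac{3594}{192} = - \frac{1}{27744} - \frac{599}{32} = - \frac{259667}{13872}$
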